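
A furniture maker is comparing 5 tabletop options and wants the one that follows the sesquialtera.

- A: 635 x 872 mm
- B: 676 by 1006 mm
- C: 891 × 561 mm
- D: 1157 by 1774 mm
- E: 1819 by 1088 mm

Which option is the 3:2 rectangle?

Target 3:2 ≈ 1.500.
A: 1.373 (Δ0.127)  B: 1.488 (Δ0.012)  C: 1.588 (Δ0.088)  D: 1.533 (Δ0.033)  E: 1.672 (Δ0.172)

B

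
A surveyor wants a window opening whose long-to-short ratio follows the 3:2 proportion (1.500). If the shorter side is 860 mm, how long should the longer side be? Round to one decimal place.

3:2 = 1.50000.
Longer side = 860 × 1.50000 ≈ 1290.000 → 1290.0 mm.

1290.0 mm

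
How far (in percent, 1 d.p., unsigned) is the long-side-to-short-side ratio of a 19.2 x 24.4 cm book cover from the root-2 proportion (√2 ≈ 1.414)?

10.1%

Ratio = 24.4 / 19.2 ≈ 1.2708.
Ideal root-2 ≈ 1.4142. |1.2708 − 1.4142| / 1.4142 ≈ 10.14% → 10.1%.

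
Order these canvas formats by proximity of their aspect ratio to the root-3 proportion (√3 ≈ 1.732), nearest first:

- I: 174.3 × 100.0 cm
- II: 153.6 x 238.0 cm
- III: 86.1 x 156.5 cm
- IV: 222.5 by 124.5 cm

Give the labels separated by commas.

I: 174.3/100.0 ≈ 1.743 → |1.743 − 1.732| = 0.011
II: 238.0/153.6 ≈ 1.549 → |1.549 − 1.732| = 0.183
III: 156.5/86.1 ≈ 1.818 → |1.818 − 1.732| = 0.086
IV: 222.5/124.5 ≈ 1.787 → |1.787 − 1.732| = 0.055

I, IV, III, II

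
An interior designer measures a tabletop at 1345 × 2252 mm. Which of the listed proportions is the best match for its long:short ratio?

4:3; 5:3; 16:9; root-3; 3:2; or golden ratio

5:3

2252/1345 ≈ 1.674. Nearest candidates are 5:3 (1.667, off by 0.007) and golden ratio (1.618, off by 0.056).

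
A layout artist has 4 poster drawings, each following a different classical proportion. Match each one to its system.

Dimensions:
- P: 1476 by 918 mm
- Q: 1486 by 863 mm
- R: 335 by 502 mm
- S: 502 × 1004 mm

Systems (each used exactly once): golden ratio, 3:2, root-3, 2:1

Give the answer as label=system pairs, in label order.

P=golden ratio, Q=root-3, R=3:2, S=2:1

P = 1476/918 ≈ 1.608 → golden ratio (1.618)
Q = 1486/863 ≈ 1.722 → root-3 (1.732)
R = 502/335 ≈ 1.499 → 3:2 (1.500)
S = 1004/502 ≈ 2.000 → 2:1 (2.000)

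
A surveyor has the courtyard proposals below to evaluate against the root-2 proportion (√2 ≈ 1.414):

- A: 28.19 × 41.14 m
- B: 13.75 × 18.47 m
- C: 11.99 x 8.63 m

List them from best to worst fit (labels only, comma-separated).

A: 41.14/28.19 ≈ 1.459 → |1.459 − 1.414| = 0.045
B: 18.47/13.75 ≈ 1.343 → |1.343 − 1.414| = 0.071
C: 11.99/8.63 ≈ 1.389 → |1.389 − 1.414| = 0.025

C, A, B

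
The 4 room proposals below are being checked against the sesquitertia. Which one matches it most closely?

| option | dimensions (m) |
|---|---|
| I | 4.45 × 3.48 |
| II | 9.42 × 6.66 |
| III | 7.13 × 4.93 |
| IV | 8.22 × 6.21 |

IV

Ratios (long/short): I ≈ 1.279; II ≈ 1.414; III ≈ 1.446; IV ≈ 1.324.
4:3 ≈ 1.333; option IV is nearest (Δ 0.009).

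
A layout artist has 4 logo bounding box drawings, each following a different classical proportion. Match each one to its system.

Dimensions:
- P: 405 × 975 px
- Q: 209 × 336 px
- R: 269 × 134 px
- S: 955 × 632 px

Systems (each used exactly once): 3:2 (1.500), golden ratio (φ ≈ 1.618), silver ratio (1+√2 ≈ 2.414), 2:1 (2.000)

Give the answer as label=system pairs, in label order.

Ratios: P ≈ 2.407; Q ≈ 1.608; R ≈ 2.007; S ≈ 1.511.
Targets: 3:2 ≈ 1.500; golden ratio ≈ 1.618; silver ratio ≈ 2.414; 2:1 ≈ 2.000.

P=silver ratio, Q=golden ratio, R=2:1, S=3:2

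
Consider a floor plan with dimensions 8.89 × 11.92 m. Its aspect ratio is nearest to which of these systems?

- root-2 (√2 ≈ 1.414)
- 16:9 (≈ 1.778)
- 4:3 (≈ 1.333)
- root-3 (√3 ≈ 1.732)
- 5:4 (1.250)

4:3

11.92/8.89 ≈ 1.341. Nearest candidates are 4:3 (1.333, off by 0.008) and root-2 (1.414, off by 0.073).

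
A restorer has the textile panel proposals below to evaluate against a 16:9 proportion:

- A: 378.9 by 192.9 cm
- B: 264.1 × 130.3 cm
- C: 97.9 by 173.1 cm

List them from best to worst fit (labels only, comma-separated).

Ratios: A = 378.9 / 192.9 ≈ 1.964; B = 264.1 / 130.3 ≈ 2.027; C = 173.1 / 97.9 ≈ 1.768.
|Δ from 1.778|: A 0.186; B 0.249; C 0.010.

C, A, B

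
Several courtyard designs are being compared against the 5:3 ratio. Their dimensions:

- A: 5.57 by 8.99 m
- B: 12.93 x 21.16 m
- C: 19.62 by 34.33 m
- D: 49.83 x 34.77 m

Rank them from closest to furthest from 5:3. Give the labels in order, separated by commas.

B, A, C, D

Ratios: A = 8.99 / 5.57 ≈ 1.614; B = 21.16 / 12.93 ≈ 1.637; C = 34.33 / 19.62 ≈ 1.750; D = 49.83 / 34.77 ≈ 1.433.
|Δ from 1.667|: A 0.053; B 0.030; C 0.083; D 0.234.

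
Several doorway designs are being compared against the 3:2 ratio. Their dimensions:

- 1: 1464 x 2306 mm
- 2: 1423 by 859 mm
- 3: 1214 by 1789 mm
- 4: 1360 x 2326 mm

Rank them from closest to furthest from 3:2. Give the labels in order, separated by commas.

3, 1, 2, 4

Ratios: 1 = 2306 / 1464 ≈ 1.575; 2 = 1423 / 859 ≈ 1.657; 3 = 1789 / 1214 ≈ 1.474; 4 = 2326 / 1360 ≈ 1.710.
|Δ from 1.500|: 1 0.075; 2 0.157; 3 0.026; 4 0.210.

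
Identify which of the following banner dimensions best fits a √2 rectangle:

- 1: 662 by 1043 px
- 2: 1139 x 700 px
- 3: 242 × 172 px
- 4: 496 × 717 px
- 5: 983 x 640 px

Target root-2 ≈ 1.414.
1: 1.576 (Δ0.162)  2: 1.627 (Δ0.213)  3: 1.407 (Δ0.007)  4: 1.446 (Δ0.032)  5: 1.536 (Δ0.122)

3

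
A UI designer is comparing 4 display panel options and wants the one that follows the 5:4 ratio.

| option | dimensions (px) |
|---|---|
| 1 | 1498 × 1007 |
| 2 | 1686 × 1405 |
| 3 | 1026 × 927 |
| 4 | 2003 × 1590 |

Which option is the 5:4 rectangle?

Ratios (long/short): 1 ≈ 1.488; 2 ≈ 1.200; 3 ≈ 1.107; 4 ≈ 1.260.
5:4 ≈ 1.250; option 4 is nearest (Δ 0.010).

4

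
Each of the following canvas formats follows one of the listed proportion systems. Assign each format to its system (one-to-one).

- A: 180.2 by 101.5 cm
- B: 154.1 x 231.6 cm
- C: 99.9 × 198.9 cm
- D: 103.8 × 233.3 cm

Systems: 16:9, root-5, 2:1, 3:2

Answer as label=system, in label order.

A=16:9, B=3:2, C=2:1, D=root-5

A = 180.2/101.5 ≈ 1.775 → 16:9 (1.778)
B = 231.6/154.1 ≈ 1.503 → 3:2 (1.500)
C = 198.9/99.9 ≈ 1.991 → 2:1 (2.000)
D = 233.3/103.8 ≈ 2.248 → root-5 (2.236)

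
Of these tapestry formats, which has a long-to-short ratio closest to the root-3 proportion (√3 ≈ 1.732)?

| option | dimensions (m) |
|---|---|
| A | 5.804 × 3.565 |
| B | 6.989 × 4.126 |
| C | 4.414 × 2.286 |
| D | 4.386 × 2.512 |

D

Target root-3 ≈ 1.732.
A: 1.628 (Δ0.104)  B: 1.694 (Δ0.038)  C: 1.931 (Δ0.199)  D: 1.746 (Δ0.014)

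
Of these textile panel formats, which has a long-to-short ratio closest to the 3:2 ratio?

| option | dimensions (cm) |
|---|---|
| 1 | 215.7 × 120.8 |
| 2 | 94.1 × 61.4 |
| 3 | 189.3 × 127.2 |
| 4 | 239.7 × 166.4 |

Target 3:2 ≈ 1.500.
1: 1.786 (Δ0.286)  2: 1.533 (Δ0.033)  3: 1.488 (Δ0.012)  4: 1.441 (Δ0.059)

3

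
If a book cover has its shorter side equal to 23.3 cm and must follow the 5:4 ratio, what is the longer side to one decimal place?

29.1 cm

5:4 = 1.25000.
Longer side = 23.3 × 1.25000 ≈ 29.125 → 29.1 cm.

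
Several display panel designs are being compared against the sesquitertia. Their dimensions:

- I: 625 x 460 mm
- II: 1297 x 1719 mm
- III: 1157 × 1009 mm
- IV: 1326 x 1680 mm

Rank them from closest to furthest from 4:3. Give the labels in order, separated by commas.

I: 625/460 ≈ 1.359 → |1.359 − 1.333| = 0.026
II: 1719/1297 ≈ 1.325 → |1.325 − 1.333| = 0.008
III: 1157/1009 ≈ 1.147 → |1.147 − 1.333| = 0.186
IV: 1680/1326 ≈ 1.267 → |1.267 − 1.333| = 0.066

II, I, IV, III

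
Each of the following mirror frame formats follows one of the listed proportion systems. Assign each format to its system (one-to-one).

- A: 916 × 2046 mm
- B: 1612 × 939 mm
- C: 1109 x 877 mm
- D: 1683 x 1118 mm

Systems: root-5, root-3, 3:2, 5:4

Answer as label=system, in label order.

A = 2046/916 ≈ 2.234 → root-5 (2.236)
B = 1612/939 ≈ 1.717 → root-3 (1.732)
C = 1109/877 ≈ 1.265 → 5:4 (1.250)
D = 1683/1118 ≈ 1.505 → 3:2 (1.500)

A=root-5, B=root-3, C=5:4, D=3:2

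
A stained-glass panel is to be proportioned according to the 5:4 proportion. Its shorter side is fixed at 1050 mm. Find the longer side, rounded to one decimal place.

5:4 = 1.25000.
Longer side = 1050 × 1.25000 ≈ 1312.500 → 1312.5 mm.

1312.5 mm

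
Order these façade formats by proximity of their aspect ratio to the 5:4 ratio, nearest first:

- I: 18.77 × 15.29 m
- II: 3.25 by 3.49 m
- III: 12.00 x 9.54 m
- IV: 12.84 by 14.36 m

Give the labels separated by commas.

III, I, IV, II

Ratios: I = 18.77 / 15.29 ≈ 1.228; II = 3.49 / 3.25 ≈ 1.074; III = 12.00 / 9.54 ≈ 1.258; IV = 14.36 / 12.84 ≈ 1.118.
|Δ from 1.250|: I 0.022; II 0.176; III 0.008; IV 0.132.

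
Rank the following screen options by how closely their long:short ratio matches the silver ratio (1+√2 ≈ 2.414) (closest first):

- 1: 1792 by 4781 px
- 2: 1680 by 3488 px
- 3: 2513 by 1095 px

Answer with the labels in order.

1: 4781/1792 ≈ 2.668 → |2.668 − 2.414| = 0.254
2: 3488/1680 ≈ 2.076 → |2.076 − 2.414| = 0.338
3: 2513/1095 ≈ 2.295 → |2.295 − 2.414| = 0.119

3, 1, 2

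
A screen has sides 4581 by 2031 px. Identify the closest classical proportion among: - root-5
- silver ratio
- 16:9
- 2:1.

root-5

4581/2031 ≈ 2.256. Nearest candidates are root-5 (2.236, off by 0.020) and silver ratio (2.414, off by 0.158).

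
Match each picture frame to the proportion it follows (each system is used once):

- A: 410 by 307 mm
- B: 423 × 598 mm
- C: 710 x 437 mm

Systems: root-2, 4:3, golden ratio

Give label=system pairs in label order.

A = 410/307 ≈ 1.336 → 4:3 (1.333)
B = 598/423 ≈ 1.414 → root-2 (1.414)
C = 710/437 ≈ 1.625 → golden ratio (1.618)

A=4:3, B=root-2, C=golden ratio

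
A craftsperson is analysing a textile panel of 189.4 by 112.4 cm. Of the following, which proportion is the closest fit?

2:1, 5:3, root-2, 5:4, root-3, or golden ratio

5:3

189.4/112.4 ≈ 1.685. Nearest candidates are 5:3 (1.667, off by 0.018) and root-3 (1.732, off by 0.047).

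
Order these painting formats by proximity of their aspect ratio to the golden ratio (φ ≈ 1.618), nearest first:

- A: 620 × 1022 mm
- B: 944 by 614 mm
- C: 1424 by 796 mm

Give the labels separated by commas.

A, B, C

A: 1022/620 ≈ 1.648 → |1.648 − 1.618| = 0.030
B: 944/614 ≈ 1.537 → |1.537 − 1.618| = 0.081
C: 1424/796 ≈ 1.789 → |1.789 − 1.618| = 0.171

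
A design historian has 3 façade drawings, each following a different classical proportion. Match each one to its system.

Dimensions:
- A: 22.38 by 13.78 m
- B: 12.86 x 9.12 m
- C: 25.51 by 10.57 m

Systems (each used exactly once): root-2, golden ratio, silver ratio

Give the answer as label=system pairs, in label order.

A = 22.38/13.78 ≈ 1.624 → golden ratio (1.618)
B = 12.86/9.12 ≈ 1.410 → root-2 (1.414)
C = 25.51/10.57 ≈ 2.413 → silver ratio (2.414)

A=golden ratio, B=root-2, C=silver ratio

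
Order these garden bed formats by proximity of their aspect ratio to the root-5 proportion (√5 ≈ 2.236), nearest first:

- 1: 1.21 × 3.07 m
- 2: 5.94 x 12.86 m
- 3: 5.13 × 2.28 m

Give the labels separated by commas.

1: 3.07/1.21 ≈ 2.537 → |2.537 − 2.236| = 0.301
2: 12.86/5.94 ≈ 2.165 → |2.165 − 2.236| = 0.071
3: 5.13/2.28 ≈ 2.250 → |2.250 − 2.236| = 0.014

3, 2, 1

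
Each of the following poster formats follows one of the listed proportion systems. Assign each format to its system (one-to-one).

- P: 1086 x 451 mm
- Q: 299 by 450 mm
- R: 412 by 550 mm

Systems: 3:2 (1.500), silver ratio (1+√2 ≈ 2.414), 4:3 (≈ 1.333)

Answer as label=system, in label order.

P = 1086/451 ≈ 2.408 → silver ratio (2.414)
Q = 450/299 ≈ 1.505 → 3:2 (1.500)
R = 550/412 ≈ 1.335 → 4:3 (1.333)

P=silver ratio, Q=3:2, R=4:3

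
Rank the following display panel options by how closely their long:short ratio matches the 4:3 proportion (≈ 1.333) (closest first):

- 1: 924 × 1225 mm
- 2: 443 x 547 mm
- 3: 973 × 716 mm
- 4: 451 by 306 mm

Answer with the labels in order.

1, 3, 2, 4

1: 1225/924 ≈ 1.326 → |1.326 − 1.333| = 0.007
2: 547/443 ≈ 1.235 → |1.235 − 1.333| = 0.098
3: 973/716 ≈ 1.359 → |1.359 − 1.333| = 0.026
4: 451/306 ≈ 1.474 → |1.474 − 1.333| = 0.141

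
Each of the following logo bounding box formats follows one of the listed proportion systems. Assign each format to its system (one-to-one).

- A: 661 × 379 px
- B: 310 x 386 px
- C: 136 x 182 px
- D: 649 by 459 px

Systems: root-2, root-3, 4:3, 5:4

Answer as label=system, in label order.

A=root-3, B=5:4, C=4:3, D=root-2

A = 661/379 ≈ 1.744 → root-3 (1.732)
B = 386/310 ≈ 1.245 → 5:4 (1.250)
C = 182/136 ≈ 1.338 → 4:3 (1.333)
D = 649/459 ≈ 1.414 → root-2 (1.414)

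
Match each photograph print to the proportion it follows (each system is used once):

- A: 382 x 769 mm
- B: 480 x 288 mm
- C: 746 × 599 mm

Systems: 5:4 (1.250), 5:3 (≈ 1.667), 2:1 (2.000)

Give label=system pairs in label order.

Ratios: A ≈ 2.013; B ≈ 1.667; C ≈ 1.245.
Targets: 5:4 ≈ 1.250; 5:3 ≈ 1.667; 2:1 ≈ 2.000.

A=2:1, B=5:3, C=5:4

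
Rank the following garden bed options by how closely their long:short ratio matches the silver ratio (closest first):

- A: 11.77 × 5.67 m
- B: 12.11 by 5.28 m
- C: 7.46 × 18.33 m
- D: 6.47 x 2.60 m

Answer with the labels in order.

C, D, B, A

Ratios: A = 11.77 / 5.67 ≈ 2.076; B = 12.11 / 5.28 ≈ 2.294; C = 18.33 / 7.46 ≈ 2.457; D = 6.47 / 2.60 ≈ 2.488.
|Δ from 2.414|: A 0.338; B 0.120; C 0.043; D 0.074.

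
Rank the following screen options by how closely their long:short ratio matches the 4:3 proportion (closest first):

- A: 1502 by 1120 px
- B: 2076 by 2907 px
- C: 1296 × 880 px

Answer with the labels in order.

A: 1502/1120 ≈ 1.341 → |1.341 − 1.333| = 0.008
B: 2907/2076 ≈ 1.400 → |1.400 − 1.333| = 0.067
C: 1296/880 ≈ 1.473 → |1.473 − 1.333| = 0.140

A, B, C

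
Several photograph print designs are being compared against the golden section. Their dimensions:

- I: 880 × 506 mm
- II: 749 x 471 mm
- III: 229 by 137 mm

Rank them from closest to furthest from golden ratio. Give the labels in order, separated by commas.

II, III, I

I: 880/506 ≈ 1.739 → |1.739 − 1.618| = 0.121
II: 749/471 ≈ 1.590 → |1.590 − 1.618| = 0.028
III: 229/137 ≈ 1.672 → |1.672 − 1.618| = 0.054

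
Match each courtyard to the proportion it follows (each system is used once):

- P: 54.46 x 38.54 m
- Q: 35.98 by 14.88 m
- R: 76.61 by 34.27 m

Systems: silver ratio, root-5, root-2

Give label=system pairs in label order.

Ratios: P ≈ 1.413; Q ≈ 2.418; R ≈ 2.235.
Targets: silver ratio ≈ 2.414; root-5 ≈ 2.236; root-2 ≈ 1.414.

P=root-2, Q=silver ratio, R=root-5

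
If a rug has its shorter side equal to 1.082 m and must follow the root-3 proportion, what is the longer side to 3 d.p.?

1.874 m

root-3 ≈ 1.73205.
Longer side = 1.082 × 1.73205 ≈ 1.87408 → 1.874 m.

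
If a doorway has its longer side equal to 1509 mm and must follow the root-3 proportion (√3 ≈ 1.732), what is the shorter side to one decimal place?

root-3 ≈ 1.73205.
Shorter side = 1509 ÷ 1.73205 ≈ 871.222 → 871.2 mm.

871.2 mm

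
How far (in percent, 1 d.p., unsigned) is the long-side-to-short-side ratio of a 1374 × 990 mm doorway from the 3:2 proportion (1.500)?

7.5%

Ratio = 1374 / 990 ≈ 1.3879.
Ideal 3:2 = 1.5000. |1.3879 − 1.5000| / 1.5000 ≈ 7.47% → 7.5%.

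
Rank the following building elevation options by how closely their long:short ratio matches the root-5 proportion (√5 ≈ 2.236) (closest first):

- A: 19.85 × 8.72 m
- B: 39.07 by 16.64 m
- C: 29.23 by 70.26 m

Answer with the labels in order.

A, B, C

A: 19.85/8.72 ≈ 2.276 → |2.276 − 2.236| = 0.040
B: 39.07/16.64 ≈ 2.348 → |2.348 − 2.236| = 0.112
C: 70.26/29.23 ≈ 2.404 → |2.404 − 2.236| = 0.168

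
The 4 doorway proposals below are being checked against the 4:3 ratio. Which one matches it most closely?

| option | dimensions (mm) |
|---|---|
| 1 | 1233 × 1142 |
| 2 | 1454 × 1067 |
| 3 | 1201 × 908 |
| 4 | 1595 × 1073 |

Ratios (long/short): 1 ≈ 1.080; 2 ≈ 1.363; 3 ≈ 1.323; 4 ≈ 1.486.
4:3 ≈ 1.333; option 3 is nearest (Δ 0.010).

3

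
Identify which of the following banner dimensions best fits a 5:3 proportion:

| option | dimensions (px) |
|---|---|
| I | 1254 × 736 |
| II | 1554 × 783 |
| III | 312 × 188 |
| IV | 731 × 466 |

III

Target 5:3 ≈ 1.667.
I: 1.704 (Δ0.037)  II: 1.985 (Δ0.318)  III: 1.660 (Δ0.007)  IV: 1.569 (Δ0.098)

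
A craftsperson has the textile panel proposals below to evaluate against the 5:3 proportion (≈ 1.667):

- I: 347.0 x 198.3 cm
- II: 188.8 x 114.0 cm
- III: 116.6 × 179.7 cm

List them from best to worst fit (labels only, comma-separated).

I: 347.0/198.3 ≈ 1.750 → |1.750 − 1.667| = 0.083
II: 188.8/114.0 ≈ 1.656 → |1.656 − 1.667| = 0.011
III: 179.7/116.6 ≈ 1.541 → |1.541 − 1.667| = 0.126

II, I, III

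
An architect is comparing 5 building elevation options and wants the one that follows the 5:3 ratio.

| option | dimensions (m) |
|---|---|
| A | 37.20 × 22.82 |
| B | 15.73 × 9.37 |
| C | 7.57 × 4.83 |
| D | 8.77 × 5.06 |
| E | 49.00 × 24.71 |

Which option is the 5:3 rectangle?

B

Ratios (long/short): A ≈ 1.630; B ≈ 1.679; C ≈ 1.567; D ≈ 1.733; E ≈ 1.983.
5:3 ≈ 1.667; option B is nearest (Δ 0.012).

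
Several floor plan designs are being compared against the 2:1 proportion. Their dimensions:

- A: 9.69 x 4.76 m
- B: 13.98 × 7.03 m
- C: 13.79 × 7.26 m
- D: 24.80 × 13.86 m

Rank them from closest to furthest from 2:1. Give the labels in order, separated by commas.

Ratios: A = 9.69 / 4.76 ≈ 2.036; B = 13.98 / 7.03 ≈ 1.989; C = 13.79 / 7.26 ≈ 1.899; D = 24.80 / 13.86 ≈ 1.789.
|Δ from 2.000|: A 0.036; B 0.011; C 0.101; D 0.211.

B, A, C, D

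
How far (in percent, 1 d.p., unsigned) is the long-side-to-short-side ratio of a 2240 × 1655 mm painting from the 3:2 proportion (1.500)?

9.8%

Ratio = 2240 / 1655 ≈ 1.3535.
Ideal 3:2 = 1.5000. |1.3535 − 1.5000| / 1.5000 ≈ 9.77% → 9.8%.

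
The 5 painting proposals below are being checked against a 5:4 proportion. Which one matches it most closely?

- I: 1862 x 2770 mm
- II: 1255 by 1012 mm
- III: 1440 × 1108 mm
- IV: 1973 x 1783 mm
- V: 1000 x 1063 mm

II

Ratios (long/short): I ≈ 1.488; II ≈ 1.240; III ≈ 1.300; IV ≈ 1.107; V ≈ 1.063.
5:4 ≈ 1.250; option II is nearest (Δ 0.010).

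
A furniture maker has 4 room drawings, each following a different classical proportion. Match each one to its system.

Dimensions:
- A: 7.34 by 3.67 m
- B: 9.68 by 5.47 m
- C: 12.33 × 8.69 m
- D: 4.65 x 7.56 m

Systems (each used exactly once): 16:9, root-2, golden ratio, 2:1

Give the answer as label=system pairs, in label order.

A=2:1, B=16:9, C=root-2, D=golden ratio

Ratios: A ≈ 2.000; B ≈ 1.770; C ≈ 1.419; D ≈ 1.626.
Targets: 16:9 ≈ 1.778; root-2 ≈ 1.414; golden ratio ≈ 1.618; 2:1 ≈ 2.000.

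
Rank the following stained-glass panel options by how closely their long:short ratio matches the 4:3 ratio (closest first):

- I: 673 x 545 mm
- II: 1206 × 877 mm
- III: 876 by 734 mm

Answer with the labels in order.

II, I, III

I: 673/545 ≈ 1.235 → |1.235 − 1.333| = 0.098
II: 1206/877 ≈ 1.375 → |1.375 − 1.333| = 0.042
III: 876/734 ≈ 1.193 → |1.193 − 1.333| = 0.140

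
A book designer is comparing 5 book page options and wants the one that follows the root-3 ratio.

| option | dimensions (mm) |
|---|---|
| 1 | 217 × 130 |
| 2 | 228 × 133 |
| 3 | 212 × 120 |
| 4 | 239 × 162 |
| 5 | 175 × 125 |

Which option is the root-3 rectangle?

2

Ratios (long/short): 1 ≈ 1.669; 2 ≈ 1.714; 3 ≈ 1.767; 4 ≈ 1.475; 5 ≈ 1.400.
root-3 ≈ 1.732; option 2 is nearest (Δ 0.018).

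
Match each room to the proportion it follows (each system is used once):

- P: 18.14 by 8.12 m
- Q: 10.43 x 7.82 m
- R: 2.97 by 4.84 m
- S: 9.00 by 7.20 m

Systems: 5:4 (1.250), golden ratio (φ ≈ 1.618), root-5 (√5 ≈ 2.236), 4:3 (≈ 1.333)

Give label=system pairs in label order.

Ratios: P ≈ 2.234; Q ≈ 1.334; R ≈ 1.630; S ≈ 1.250.
Targets: 5:4 ≈ 1.250; golden ratio ≈ 1.618; root-5 ≈ 2.236; 4:3 ≈ 1.333.

P=root-5, Q=4:3, R=golden ratio, S=5:4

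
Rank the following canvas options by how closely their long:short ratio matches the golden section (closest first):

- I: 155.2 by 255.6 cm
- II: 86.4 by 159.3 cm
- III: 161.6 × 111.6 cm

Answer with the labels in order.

I, III, II

Ratios: I = 255.6 / 155.2 ≈ 1.647; II = 159.3 / 86.4 ≈ 1.844; III = 161.6 / 111.6 ≈ 1.448.
|Δ from 1.618|: I 0.029; II 0.226; III 0.170.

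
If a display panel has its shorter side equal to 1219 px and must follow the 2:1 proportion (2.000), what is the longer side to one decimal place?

2438.0 px

2:1 = 2.00000.
Longer side = 1219 × 2.00000 ≈ 2438.000 → 2438.0 px.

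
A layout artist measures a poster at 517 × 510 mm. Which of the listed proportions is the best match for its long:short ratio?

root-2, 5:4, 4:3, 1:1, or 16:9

1:1

Ratio = 517 / 510 ≈ 1.014.
Distances: root-2 1.414 (Δ 0.400); 5:4 1.250 (Δ 0.236); 4:3 1.333 (Δ 0.319); 1:1 1.000 (Δ 0.014); 16:9 1.778 (Δ 0.764).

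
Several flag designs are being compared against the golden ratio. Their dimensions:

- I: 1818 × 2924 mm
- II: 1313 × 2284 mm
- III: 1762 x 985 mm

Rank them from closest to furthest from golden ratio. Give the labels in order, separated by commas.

Ratios: I = 2924 / 1818 ≈ 1.608; II = 2284 / 1313 ≈ 1.740; III = 1762 / 985 ≈ 1.789.
|Δ from 1.618|: I 0.010; II 0.122; III 0.171.

I, II, III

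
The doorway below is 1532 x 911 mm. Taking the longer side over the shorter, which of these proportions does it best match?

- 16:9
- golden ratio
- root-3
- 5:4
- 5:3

1532/911 ≈ 1.682. Nearest candidates are 5:3 (1.667, off by 0.015) and root-3 (1.732, off by 0.050).

5:3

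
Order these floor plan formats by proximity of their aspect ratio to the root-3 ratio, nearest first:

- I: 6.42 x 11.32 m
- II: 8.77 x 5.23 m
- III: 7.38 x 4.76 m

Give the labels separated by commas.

I, II, III

Ratios: I = 11.32 / 6.42 ≈ 1.763; II = 8.77 / 5.23 ≈ 1.677; III = 7.38 / 4.76 ≈ 1.550.
|Δ from 1.732|: I 0.031; II 0.055; III 0.182.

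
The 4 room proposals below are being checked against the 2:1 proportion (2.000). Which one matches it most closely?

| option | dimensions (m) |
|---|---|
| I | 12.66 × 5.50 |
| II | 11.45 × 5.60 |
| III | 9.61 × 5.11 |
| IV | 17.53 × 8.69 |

IV

Target 2:1 ≈ 2.000.
I: 2.302 (Δ0.302)  II: 2.045 (Δ0.045)  III: 1.881 (Δ0.119)  IV: 2.017 (Δ0.017)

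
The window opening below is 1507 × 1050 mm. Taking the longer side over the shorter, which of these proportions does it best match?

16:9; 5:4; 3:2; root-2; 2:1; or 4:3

root-2

Ratio = 1507 / 1050 ≈ 1.435.
Distances: 16:9 1.778 (Δ 0.343); 5:4 1.250 (Δ 0.185); 3:2 1.500 (Δ 0.065); root-2 1.414 (Δ 0.021); 2:1 2.000 (Δ 0.565); 4:3 1.333 (Δ 0.102).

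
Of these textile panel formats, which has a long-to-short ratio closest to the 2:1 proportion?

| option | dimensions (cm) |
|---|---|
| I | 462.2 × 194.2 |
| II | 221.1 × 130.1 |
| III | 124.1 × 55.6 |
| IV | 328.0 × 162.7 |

IV

Target 2:1 ≈ 2.000.
I: 2.380 (Δ0.380)  II: 1.699 (Δ0.301)  III: 2.232 (Δ0.232)  IV: 2.016 (Δ0.016)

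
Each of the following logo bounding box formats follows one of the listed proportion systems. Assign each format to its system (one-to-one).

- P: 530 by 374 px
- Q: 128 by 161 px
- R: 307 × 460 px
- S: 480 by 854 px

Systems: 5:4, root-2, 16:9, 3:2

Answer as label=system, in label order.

P = 530/374 ≈ 1.417 → root-2 (1.414)
Q = 161/128 ≈ 1.258 → 5:4 (1.250)
R = 460/307 ≈ 1.498 → 3:2 (1.500)
S = 854/480 ≈ 1.779 → 16:9 (1.778)

P=root-2, Q=5:4, R=3:2, S=16:9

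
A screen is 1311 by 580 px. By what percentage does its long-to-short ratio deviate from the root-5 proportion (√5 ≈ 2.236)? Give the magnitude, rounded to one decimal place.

1.1%

Ratio = 1311 / 580 ≈ 2.2603.
Ideal root-5 ≈ 2.2361. |2.2603 − 2.2361| / 2.2361 ≈ 1.08% → 1.1%.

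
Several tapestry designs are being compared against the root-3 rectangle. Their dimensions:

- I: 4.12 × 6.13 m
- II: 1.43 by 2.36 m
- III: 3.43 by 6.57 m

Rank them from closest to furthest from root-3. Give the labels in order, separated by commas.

I: 6.13/4.12 ≈ 1.488 → |1.488 − 1.732| = 0.244
II: 2.36/1.43 ≈ 1.650 → |1.650 − 1.732| = 0.082
III: 6.57/3.43 ≈ 1.915 → |1.915 − 1.732| = 0.183

II, III, I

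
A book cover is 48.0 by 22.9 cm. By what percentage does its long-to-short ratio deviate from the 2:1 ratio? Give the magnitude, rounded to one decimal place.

4.8%

Ratio = 48.0 / 22.9 ≈ 2.0961.
Ideal 2:1 = 2.0000. |2.0961 − 2.0000| / 2.0000 ≈ 4.80% → 4.8%.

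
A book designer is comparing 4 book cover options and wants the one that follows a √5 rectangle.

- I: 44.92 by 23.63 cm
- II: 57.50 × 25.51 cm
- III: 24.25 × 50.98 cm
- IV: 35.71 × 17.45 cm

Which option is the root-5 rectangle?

Target root-5 ≈ 2.236.
I: 1.901 (Δ0.335)  II: 2.254 (Δ0.018)  III: 2.102 (Δ0.134)  IV: 2.046 (Δ0.190)

II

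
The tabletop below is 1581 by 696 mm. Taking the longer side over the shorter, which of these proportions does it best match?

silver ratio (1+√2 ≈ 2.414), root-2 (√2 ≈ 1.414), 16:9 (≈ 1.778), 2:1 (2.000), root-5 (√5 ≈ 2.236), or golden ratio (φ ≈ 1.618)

Ratio = 1581 / 696 ≈ 2.272.
Distances: silver ratio 2.414 (Δ 0.142); root-2 1.414 (Δ 0.858); 16:9 1.778 (Δ 0.494); 2:1 2.000 (Δ 0.272); root-5 2.236 (Δ 0.036); golden ratio 1.618 (Δ 0.654).

root-5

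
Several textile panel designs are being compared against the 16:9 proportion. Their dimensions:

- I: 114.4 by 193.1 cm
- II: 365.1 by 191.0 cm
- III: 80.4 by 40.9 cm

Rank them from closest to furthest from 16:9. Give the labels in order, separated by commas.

I: 193.1/114.4 ≈ 1.688 → |1.688 − 1.778| = 0.090
II: 365.1/191.0 ≈ 1.912 → |1.912 − 1.778| = 0.134
III: 80.4/40.9 ≈ 1.966 → |1.966 − 1.778| = 0.188

I, II, III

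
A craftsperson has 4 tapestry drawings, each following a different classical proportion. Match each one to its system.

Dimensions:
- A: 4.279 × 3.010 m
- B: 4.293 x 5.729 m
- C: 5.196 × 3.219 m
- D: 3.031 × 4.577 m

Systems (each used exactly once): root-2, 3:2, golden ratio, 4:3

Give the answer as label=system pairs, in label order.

Ratios: A ≈ 1.422; B ≈ 1.334; C ≈ 1.614; D ≈ 1.510.
Targets: root-2 ≈ 1.414; 3:2 ≈ 1.500; golden ratio ≈ 1.618; 4:3 ≈ 1.333.

A=root-2, B=4:3, C=golden ratio, D=3:2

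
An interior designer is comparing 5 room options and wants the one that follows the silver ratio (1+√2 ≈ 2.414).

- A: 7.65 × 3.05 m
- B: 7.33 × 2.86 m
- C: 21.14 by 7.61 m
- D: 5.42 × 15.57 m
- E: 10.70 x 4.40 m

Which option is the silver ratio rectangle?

Ratios (long/short): A ≈ 2.508; B ≈ 2.563; C ≈ 2.778; D ≈ 2.873; E ≈ 2.432.
silver ratio ≈ 2.414; option E is nearest (Δ 0.018).

E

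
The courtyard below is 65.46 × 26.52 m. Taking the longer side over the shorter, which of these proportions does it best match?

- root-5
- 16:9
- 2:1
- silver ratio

Ratio = 65.46 / 26.52 ≈ 2.468.
Distances: root-5 2.236 (Δ 0.232); 16:9 1.778 (Δ 0.690); 2:1 2.000 (Δ 0.468); silver ratio 2.414 (Δ 0.054).

silver ratio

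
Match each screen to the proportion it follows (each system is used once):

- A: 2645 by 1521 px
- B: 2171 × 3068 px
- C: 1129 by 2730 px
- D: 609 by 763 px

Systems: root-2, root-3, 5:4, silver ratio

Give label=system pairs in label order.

A = 2645/1521 ≈ 1.739 → root-3 (1.732)
B = 3068/2171 ≈ 1.413 → root-2 (1.414)
C = 2730/1129 ≈ 2.418 → silver ratio (2.414)
D = 763/609 ≈ 1.253 → 5:4 (1.250)

A=root-3, B=root-2, C=silver ratio, D=5:4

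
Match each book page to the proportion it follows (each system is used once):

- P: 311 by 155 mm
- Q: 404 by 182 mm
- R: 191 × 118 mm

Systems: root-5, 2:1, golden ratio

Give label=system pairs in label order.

P=2:1, Q=root-5, R=golden ratio

Ratios: P ≈ 2.006; Q ≈ 2.220; R ≈ 1.619.
Targets: root-5 ≈ 2.236; 2:1 ≈ 2.000; golden ratio ≈ 1.618.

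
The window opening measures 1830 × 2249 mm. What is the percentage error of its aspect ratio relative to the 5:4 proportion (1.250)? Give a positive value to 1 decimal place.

1.7%

Ratio = 2249 / 1830 ≈ 1.2290.
Ideal 5:4 = 1.2500. |1.2290 − 1.2500| / 1.2500 ≈ 1.68% → 1.7%.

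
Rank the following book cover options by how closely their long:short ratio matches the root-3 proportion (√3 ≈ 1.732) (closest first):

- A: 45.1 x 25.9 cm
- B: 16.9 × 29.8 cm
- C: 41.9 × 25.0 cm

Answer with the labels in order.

Ratios: A = 45.1 / 25.9 ≈ 1.741; B = 29.8 / 16.9 ≈ 1.763; C = 41.9 / 25.0 ≈ 1.676.
|Δ from 1.732|: A 0.009; B 0.031; C 0.056.

A, B, C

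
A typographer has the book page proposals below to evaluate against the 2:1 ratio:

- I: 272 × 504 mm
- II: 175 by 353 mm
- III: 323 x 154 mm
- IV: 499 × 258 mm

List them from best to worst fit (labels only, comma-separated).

Ratios: I = 504 / 272 ≈ 1.853; II = 353 / 175 ≈ 2.017; III = 323 / 154 ≈ 2.097; IV = 499 / 258 ≈ 1.934.
|Δ from 2.000|: I 0.147; II 0.017; III 0.097; IV 0.066.

II, IV, III, I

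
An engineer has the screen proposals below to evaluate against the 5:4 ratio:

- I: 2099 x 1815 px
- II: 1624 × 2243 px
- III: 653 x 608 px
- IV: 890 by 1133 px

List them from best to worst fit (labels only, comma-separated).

IV, I, II, III

I: 2099/1815 ≈ 1.156 → |1.156 − 1.250| = 0.094
II: 2243/1624 ≈ 1.381 → |1.381 − 1.250| = 0.131
III: 653/608 ≈ 1.074 → |1.074 − 1.250| = 0.176
IV: 1133/890 ≈ 1.273 → |1.273 − 1.250| = 0.023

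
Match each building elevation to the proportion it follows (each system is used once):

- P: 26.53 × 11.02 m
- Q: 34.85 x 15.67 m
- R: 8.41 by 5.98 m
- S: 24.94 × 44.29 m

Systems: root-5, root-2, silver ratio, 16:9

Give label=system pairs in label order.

P=silver ratio, Q=root-5, R=root-2, S=16:9

P = 26.53/11.02 ≈ 2.407 → silver ratio (2.414)
Q = 34.85/15.67 ≈ 2.224 → root-5 (2.236)
R = 8.41/5.98 ≈ 1.406 → root-2 (1.414)
S = 44.29/24.94 ≈ 1.776 → 16:9 (1.778)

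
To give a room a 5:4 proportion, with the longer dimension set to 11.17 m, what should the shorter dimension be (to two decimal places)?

5:4 = 1.25000.
Shorter side = 11.17 ÷ 1.25000 ≈ 8.9360 → 8.94 m.

8.94 m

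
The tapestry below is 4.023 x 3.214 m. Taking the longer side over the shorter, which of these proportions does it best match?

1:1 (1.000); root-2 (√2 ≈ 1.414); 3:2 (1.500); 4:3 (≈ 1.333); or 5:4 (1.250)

5:4

Ratio = 4.023 / 3.214 ≈ 1.252.
Distances: 1:1 1.000 (Δ 0.252); root-2 1.414 (Δ 0.162); 3:2 1.500 (Δ 0.248); 4:3 1.333 (Δ 0.081); 5:4 1.250 (Δ 0.002).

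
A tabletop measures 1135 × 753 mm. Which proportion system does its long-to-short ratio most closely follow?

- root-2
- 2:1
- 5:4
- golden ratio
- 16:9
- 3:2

1135/753 ≈ 1.507. Nearest candidates are 3:2 (1.500, off by 0.007) and root-2 (1.414, off by 0.093).

3:2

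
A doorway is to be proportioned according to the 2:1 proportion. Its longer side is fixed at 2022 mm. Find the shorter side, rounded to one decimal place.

1011.0 mm

2:1 = 2.00000.
Shorter side = 2022 ÷ 2.00000 ≈ 1011.000 → 1011.0 mm.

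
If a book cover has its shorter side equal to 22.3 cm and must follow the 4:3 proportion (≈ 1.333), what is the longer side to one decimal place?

29.7 cm

4:3 ≈ 1.33333.
Longer side = 22.3 × 1.33333 ≈ 29.733 → 29.7 cm.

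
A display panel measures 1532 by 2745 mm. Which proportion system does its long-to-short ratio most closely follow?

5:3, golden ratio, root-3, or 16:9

Ratio = 2745 / 1532 ≈ 1.792.
Distances: 5:3 1.667 (Δ 0.125); golden ratio 1.618 (Δ 0.174); root-3 1.732 (Δ 0.060); 16:9 1.778 (Δ 0.014).

16:9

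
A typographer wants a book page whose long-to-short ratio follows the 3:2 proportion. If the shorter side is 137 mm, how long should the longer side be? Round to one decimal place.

3:2 = 1.50000.
Longer side = 137 × 1.50000 ≈ 205.500 → 205.5 mm.

205.5 mm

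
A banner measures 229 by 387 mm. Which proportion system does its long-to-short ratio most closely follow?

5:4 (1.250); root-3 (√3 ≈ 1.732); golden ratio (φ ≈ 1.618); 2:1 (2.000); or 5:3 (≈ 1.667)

Ratio = 387 / 229 ≈ 1.690.
Distances: 5:4 1.250 (Δ 0.440); root-3 1.732 (Δ 0.042); golden ratio 1.618 (Δ 0.072); 2:1 2.000 (Δ 0.310); 5:3 1.667 (Δ 0.023).

5:3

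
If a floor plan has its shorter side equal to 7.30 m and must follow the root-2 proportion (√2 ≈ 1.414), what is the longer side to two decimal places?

10.32 m

root-2 ≈ 1.41421.
Longer side = 7.30 × 1.41421 ≈ 10.3237 → 10.32 m.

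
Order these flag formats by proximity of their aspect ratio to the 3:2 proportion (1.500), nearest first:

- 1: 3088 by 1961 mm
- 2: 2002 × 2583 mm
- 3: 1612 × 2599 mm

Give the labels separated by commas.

1: 3088/1961 ≈ 1.575 → |1.575 − 1.500| = 0.075
2: 2583/2002 ≈ 1.290 → |1.290 − 1.500| = 0.210
3: 2599/1612 ≈ 1.612 → |1.612 − 1.500| = 0.112

1, 3, 2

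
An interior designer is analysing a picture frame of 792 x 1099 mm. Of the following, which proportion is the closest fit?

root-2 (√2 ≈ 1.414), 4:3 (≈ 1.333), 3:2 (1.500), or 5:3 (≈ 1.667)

root-2

1099/792 ≈ 1.388. Nearest candidates are root-2 (1.414, off by 0.026) and 4:3 (1.333, off by 0.055).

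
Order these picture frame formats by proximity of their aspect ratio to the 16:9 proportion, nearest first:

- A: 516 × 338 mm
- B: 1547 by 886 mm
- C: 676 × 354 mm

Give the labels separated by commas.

B, C, A

A: 516/338 ≈ 1.527 → |1.527 − 1.778| = 0.251
B: 1547/886 ≈ 1.746 → |1.746 − 1.778| = 0.032
C: 676/354 ≈ 1.910 → |1.910 − 1.778| = 0.132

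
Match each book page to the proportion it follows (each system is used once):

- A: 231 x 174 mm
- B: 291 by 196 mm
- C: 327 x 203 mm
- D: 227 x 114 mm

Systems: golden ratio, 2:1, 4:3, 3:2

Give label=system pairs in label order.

Ratios: A ≈ 1.328; B ≈ 1.485; C ≈ 1.611; D ≈ 1.991.
Targets: golden ratio ≈ 1.618; 2:1 ≈ 2.000; 4:3 ≈ 1.333; 3:2 ≈ 1.500.

A=4:3, B=3:2, C=golden ratio, D=2:1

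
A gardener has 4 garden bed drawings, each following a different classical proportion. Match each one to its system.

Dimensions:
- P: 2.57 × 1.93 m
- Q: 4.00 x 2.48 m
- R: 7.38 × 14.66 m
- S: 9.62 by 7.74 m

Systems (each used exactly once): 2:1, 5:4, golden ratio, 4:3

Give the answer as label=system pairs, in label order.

P=4:3, Q=golden ratio, R=2:1, S=5:4

P = 2.57/1.93 ≈ 1.332 → 4:3 (1.333)
Q = 4.00/2.48 ≈ 1.613 → golden ratio (1.618)
R = 14.66/7.38 ≈ 1.986 → 2:1 (2.000)
S = 9.62/7.74 ≈ 1.243 → 5:4 (1.250)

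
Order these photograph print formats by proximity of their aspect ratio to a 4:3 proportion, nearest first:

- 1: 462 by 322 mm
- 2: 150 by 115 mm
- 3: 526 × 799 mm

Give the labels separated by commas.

1: 462/322 ≈ 1.435 → |1.435 − 1.333| = 0.102
2: 150/115 ≈ 1.304 → |1.304 − 1.333| = 0.029
3: 799/526 ≈ 1.519 → |1.519 − 1.333| = 0.186

2, 1, 3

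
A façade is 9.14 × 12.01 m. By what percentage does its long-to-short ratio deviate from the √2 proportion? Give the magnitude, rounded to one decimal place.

7.1%

Ratio = 12.01 / 9.14 ≈ 1.3140.
Ideal root-2 ≈ 1.4142. |1.3140 − 1.4142| / 1.4142 ≈ 7.09% → 7.1%.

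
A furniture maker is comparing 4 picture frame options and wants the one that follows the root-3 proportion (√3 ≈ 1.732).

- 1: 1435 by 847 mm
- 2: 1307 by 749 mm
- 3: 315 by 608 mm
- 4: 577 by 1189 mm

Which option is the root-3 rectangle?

Ratios (long/short): 1 ≈ 1.694; 2 ≈ 1.745; 3 ≈ 1.930; 4 ≈ 2.061.
root-3 ≈ 1.732; option 2 is nearest (Δ 0.013).

2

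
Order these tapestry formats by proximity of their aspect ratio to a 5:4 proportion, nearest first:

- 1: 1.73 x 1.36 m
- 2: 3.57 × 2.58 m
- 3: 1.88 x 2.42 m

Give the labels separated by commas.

Ratios: 1 = 1.73 / 1.36 ≈ 1.272; 2 = 3.57 / 2.58 ≈ 1.384; 3 = 2.42 / 1.88 ≈ 1.287.
|Δ from 1.250|: 1 0.022; 2 0.134; 3 0.037.

1, 3, 2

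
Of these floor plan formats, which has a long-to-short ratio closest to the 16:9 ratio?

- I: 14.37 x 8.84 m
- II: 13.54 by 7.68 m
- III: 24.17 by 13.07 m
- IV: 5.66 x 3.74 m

II

Ratios (long/short): I ≈ 1.626; II ≈ 1.763; III ≈ 1.849; IV ≈ 1.513.
16:9 ≈ 1.778; option II is nearest (Δ 0.015).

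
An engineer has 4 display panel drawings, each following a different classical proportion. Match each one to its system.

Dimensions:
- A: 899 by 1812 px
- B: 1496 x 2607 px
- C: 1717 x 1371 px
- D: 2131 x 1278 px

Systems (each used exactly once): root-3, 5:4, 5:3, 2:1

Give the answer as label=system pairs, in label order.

A = 1812/899 ≈ 2.016 → 2:1 (2.000)
B = 2607/1496 ≈ 1.743 → root-3 (1.732)
C = 1717/1371 ≈ 1.252 → 5:4 (1.250)
D = 2131/1278 ≈ 1.667 → 5:3 (1.667)

A=2:1, B=root-3, C=5:4, D=5:3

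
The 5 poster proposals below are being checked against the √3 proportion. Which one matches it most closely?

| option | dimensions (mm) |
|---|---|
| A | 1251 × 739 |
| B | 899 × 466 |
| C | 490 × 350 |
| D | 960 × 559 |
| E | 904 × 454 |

D

Ratios (long/short): A ≈ 1.693; B ≈ 1.929; C ≈ 1.400; D ≈ 1.717; E ≈ 1.991.
root-3 ≈ 1.732; option D is nearest (Δ 0.015).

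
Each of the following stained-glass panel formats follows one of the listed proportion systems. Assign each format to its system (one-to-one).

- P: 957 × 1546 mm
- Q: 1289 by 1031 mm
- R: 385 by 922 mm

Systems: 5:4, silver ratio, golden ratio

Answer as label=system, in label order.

P=golden ratio, Q=5:4, R=silver ratio

P = 1546/957 ≈ 1.615 → golden ratio (1.618)
Q = 1289/1031 ≈ 1.250 → 5:4 (1.250)
R = 922/385 ≈ 2.395 → silver ratio (2.414)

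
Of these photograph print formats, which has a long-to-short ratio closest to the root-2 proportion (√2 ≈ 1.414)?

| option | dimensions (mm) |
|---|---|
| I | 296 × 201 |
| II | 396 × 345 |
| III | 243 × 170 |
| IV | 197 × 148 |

Ratios (long/short): I ≈ 1.473; II ≈ 1.148; III ≈ 1.429; IV ≈ 1.331.
root-2 ≈ 1.414; option III is nearest (Δ 0.015).

III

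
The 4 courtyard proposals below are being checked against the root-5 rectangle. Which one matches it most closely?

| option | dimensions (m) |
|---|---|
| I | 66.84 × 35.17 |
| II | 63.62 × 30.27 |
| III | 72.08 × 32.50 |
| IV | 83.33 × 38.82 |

Ratios (long/short): I ≈ 1.900; II ≈ 2.102; III ≈ 2.218; IV ≈ 2.147.
root-5 ≈ 2.236; option III is nearest (Δ 0.018).

III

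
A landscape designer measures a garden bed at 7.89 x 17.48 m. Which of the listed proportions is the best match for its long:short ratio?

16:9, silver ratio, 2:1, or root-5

root-5

17.48/7.89 ≈ 2.215. Nearest candidates are root-5 (2.236, off by 0.021) and silver ratio (2.414, off by 0.199).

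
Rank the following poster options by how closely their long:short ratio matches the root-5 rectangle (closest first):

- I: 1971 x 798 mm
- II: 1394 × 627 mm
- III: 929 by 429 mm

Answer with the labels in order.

II, III, I

Ratios: I = 1971 / 798 ≈ 2.470; II = 1394 / 627 ≈ 2.223; III = 929 / 429 ≈ 2.166.
|Δ from 2.236|: I 0.234; II 0.013; III 0.070.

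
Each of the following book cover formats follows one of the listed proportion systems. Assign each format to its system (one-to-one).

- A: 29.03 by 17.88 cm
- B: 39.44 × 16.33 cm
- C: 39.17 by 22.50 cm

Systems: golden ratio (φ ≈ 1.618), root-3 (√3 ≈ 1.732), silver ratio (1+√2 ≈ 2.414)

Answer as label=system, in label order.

A=golden ratio, B=silver ratio, C=root-3

A = 29.03/17.88 ≈ 1.624 → golden ratio (1.618)
B = 39.44/16.33 ≈ 2.415 → silver ratio (2.414)
C = 39.17/22.50 ≈ 1.741 → root-3 (1.732)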